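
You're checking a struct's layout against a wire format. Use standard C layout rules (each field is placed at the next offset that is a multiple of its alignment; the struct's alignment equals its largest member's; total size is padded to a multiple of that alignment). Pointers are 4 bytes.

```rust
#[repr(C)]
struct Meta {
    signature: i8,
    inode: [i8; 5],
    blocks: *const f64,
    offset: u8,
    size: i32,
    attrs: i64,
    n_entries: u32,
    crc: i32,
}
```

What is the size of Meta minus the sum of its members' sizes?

9

@0: signature [1B, align 1] → 1
@1: inode [5B, align 1] → 6
+2 pad (align 4)
@8: blocks [4B, align 4] → 12
@12: offset [1B, align 1] → 13
+3 pad (align 4)
@16: size [4B, align 4] → 20
+4 pad (align 8)
@24: attrs [8B, align 8] → 32
@32: n_entries [4B, align 4] → 36
@36: crc [4B, align 4] → 40
size 40, align 8
data bytes 31, size 40 → padding 9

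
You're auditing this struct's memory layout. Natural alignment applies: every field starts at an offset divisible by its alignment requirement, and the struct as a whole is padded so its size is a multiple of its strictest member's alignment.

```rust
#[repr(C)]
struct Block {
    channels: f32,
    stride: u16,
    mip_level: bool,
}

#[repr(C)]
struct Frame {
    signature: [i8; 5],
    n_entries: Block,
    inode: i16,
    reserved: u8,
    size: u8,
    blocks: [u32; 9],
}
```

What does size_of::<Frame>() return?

56 bytes

Block: @0: channels [4B, align 4] → 4; @4: stride [2B, align 2] → 6; @6: mip_level [1B, align 1] → 7; +1 tail pad (align 4); size 8, align 4
@0: signature [5B, align 1] → 5
+3 pad (align 4)
@8: n_entries [8B, align 4] → 16
@16: inode [2B, align 2] → 18
@18: reserved [1B, align 1] → 19
@19: size [1B, align 1] → 20
@20: blocks [36B, align 4] → 56
size 56, align 4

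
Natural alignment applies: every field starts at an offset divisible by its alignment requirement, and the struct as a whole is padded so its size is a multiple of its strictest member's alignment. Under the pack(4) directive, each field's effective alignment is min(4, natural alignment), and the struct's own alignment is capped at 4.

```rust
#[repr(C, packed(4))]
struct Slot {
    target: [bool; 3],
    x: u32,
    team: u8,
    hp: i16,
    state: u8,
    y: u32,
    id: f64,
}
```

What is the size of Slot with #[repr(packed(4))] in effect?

28

0..3  target  (3B, 1-aligned)
3..4  -- padding (1B)
4..8  x  (4B, 4-aligned)
8..9  team  (1B, 1-aligned)
9..10  -- padding (1B)
10..12  hp  (2B, 2-aligned)
12..13  state  (1B, 1-aligned)
13..16  -- padding (3B)
16..20  y  (4B, 4-aligned)
20..28  id  (8B, 4-aligned)
sizeof = 28, alignof = 4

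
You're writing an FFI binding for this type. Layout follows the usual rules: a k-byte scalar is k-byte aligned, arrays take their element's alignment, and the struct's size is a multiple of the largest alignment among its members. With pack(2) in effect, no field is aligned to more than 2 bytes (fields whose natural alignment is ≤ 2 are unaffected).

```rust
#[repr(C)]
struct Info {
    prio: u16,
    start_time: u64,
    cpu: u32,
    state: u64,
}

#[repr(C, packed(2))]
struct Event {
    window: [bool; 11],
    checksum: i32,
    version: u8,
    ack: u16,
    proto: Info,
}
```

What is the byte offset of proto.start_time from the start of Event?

28

Info: @0: prio [2B, align 2] → 2; +6 pad (align 8); @8: start_time [8B, align 8] → 16; @16: cpu [4B, align 4] → 20; +4 pad (align 8); @24: state [8B, align 8] → 32; size 32, align 8
@0: window [11B, align 1] → 11
+1 pad (align 2)
@12: checksum [4B, align 2] → 16
@16: version [1B, align 1] → 17
+1 pad (align 2)
@18: ack [2B, align 2] → 20
@20: proto [32B, align 2] → 52
within Info: start_time at 8
20 + 8 = 28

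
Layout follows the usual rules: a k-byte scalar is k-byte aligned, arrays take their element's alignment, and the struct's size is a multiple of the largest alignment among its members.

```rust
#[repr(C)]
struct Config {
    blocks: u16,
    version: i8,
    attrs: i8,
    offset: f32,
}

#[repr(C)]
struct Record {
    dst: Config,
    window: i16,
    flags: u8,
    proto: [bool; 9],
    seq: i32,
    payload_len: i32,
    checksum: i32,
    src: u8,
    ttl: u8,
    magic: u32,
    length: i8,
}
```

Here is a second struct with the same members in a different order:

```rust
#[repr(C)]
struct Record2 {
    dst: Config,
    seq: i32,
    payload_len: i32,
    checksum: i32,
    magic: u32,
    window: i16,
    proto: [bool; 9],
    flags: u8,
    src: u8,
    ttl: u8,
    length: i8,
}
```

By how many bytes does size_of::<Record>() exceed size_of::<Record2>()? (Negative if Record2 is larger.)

Config: 0..2  blocks  (2B, 2-aligned); 2..3  version  (1B, 1-aligned); 3..4  attrs  (1B, 1-aligned); 4..8  offset  (4B, 4-aligned); sizeof = 8, alignof = 4
0..8  dst  (8B, 4-aligned)
8..10  window  (2B, 2-aligned)
10..11  flags  (1B, 1-aligned)
11..20  proto  (9B, 1-aligned)
20..24  seq  (4B, 4-aligned)
24..28  payload_len  (4B, 4-aligned)
28..32  checksum  (4B, 4-aligned)
32..33  src  (1B, 1-aligned)
33..34  ttl  (1B, 1-aligned)
34..36  -- padding (2B)
36..40  magic  (4B, 4-aligned)
40..41  length  (1B, 1-aligned)
41..44  -- tail padding (3B)
sizeof = 44, alignof = 4
— Record2 —
0..8  dst  (8B, 4-aligned)
8..12  seq  (4B, 4-aligned)
12..16  payload_len  (4B, 4-aligned)
16..20  checksum  (4B, 4-aligned)
20..24  magic  (4B, 4-aligned)
24..26  window  (2B, 2-aligned)
26..35  proto  (9B, 1-aligned)
35..36  flags  (1B, 1-aligned)
36..37  src  (1B, 1-aligned)
37..38  ttl  (1B, 1-aligned)
38..39  length  (1B, 1-aligned)
39..40  -- tail padding (1B)
sizeof = 40, alignof = 4
44 − 40 = 4

4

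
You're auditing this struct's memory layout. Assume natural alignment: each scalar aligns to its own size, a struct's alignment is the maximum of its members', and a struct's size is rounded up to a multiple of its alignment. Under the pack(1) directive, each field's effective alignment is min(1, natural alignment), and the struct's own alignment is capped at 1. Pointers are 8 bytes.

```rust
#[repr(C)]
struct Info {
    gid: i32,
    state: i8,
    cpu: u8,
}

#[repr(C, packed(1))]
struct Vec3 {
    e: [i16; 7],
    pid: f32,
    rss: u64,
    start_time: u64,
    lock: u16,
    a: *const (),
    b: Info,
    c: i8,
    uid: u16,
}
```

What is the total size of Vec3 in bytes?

55

Info: gid at 0 (size 4, align 4) → ends 4; state at 4 (size 1, align 1) → ends 5; cpu at 5 (size 1, align 1) → ends 6; tail pad 2 to reach multiple of 4; total 8 bytes, alignment 4
e at 0 (size 14, align 1) → ends 14
pid at 14 (size 4, align 1) → ends 18
rss at 18 (size 8, align 1) → ends 26
start_time at 26 (size 8, align 1) → ends 34
lock at 34 (size 2, align 1) → ends 36
a at 36 (size 8, align 1) → ends 44
b at 44 (size 8, align 1) → ends 52
c at 52 (size 1, align 1) → ends 53
uid at 53 (size 2, align 1) → ends 55
total 55 bytes, alignment 1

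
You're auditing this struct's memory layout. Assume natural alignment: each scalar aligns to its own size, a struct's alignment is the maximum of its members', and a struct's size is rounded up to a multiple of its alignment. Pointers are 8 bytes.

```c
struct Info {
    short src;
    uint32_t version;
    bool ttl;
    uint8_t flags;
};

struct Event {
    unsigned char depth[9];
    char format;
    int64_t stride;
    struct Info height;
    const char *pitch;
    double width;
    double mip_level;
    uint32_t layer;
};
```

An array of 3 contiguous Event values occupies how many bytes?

Info: 0..2  src  (2B, 2-aligned); 2..4  -- padding (2B); 4..8  version  (4B, 4-aligned); 8..9  ttl  (1B, 1-aligned); 9..10  flags  (1B, 1-aligned); 10..12  -- tail padding (2B); sizeof = 12, alignof = 4
0..9  depth  (9B, 1-aligned)
9..10  format  (1B, 1-aligned)
10..16  -- padding (6B)
16..24  stride  (8B, 8-aligned)
24..36  height  (12B, 4-aligned)
36..40  -- padding (4B)
40..48  pitch  (8B, 8-aligned)
48..56  width  (8B, 8-aligned)
56..64  mip_level  (8B, 8-aligned)
64..68  layer  (4B, 4-aligned)
68..72  -- tail padding (4B)
sizeof = 72, alignof = 8
array of 3: 3 × 72 = 216

216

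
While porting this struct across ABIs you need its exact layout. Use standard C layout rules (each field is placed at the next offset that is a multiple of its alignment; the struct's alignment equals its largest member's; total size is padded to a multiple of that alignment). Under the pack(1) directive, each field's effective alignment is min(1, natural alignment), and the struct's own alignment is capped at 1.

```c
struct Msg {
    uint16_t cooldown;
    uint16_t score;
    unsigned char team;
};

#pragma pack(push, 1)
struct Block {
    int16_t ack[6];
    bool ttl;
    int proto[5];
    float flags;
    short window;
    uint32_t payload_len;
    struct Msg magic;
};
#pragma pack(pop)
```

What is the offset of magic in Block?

43

Msg: 0..2  cooldown  (2B, 2-aligned); 2..4  score  (2B, 2-aligned); 4..5  team  (1B, 1-aligned); 5..6  -- tail padding (1B); sizeof = 6, alignof = 2
0..12  ack  (12B, 1-aligned)
12..13  ttl  (1B, 1-aligned)
13..33  proto  (20B, 1-aligned)
33..37  flags  (4B, 1-aligned)
37..39  window  (2B, 1-aligned)
39..43  payload_len  (4B, 1-aligned)
43..49  magic  (6B, 1-aligned)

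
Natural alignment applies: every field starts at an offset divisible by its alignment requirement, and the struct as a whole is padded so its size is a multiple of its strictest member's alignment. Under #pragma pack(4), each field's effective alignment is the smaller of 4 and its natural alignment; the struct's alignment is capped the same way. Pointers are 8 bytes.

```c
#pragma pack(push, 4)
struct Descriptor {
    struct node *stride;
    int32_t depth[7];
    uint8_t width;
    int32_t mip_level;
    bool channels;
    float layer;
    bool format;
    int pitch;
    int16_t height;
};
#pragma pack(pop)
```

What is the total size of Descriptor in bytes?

stride at 0 (size 8, align 4) → ends 8
depth at 8 (size 28, align 4) → ends 36
width at 36 (size 1, align 1) → ends 37
pad 3 to align 4 for mip_level
mip_level at 40 (size 4, align 4) → ends 44
channels at 44 (size 1, align 1) → ends 45
pad 3 to align 4 for layer
layer at 48 (size 4, align 4) → ends 52
format at 52 (size 1, align 1) → ends 53
pad 3 to align 4 for pitch
pitch at 56 (size 4, align 4) → ends 60
height at 60 (size 2, align 2) → ends 62
tail pad 2 to reach multiple of 4
total 64 bytes, alignment 4

64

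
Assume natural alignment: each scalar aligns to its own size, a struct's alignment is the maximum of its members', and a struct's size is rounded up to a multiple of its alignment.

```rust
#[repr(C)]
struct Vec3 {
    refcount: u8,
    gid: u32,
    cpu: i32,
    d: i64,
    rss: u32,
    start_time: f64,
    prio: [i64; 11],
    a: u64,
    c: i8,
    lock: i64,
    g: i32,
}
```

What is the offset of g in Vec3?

152

@0: refcount [1B, align 1] → 1
+3 pad (align 4)
@4: gid [4B, align 4] → 8
@8: cpu [4B, align 4] → 12
+4 pad (align 8)
@16: d [8B, align 8] → 24
@24: rss [4B, align 4] → 28
+4 pad (align 8)
@32: start_time [8B, align 8] → 40
@40: prio [88B, align 8] → 128
@128: a [8B, align 8] → 136
@136: c [1B, align 1] → 137
+7 pad (align 8)
@144: lock [8B, align 8] → 152
@152: g [4B, align 4] → 156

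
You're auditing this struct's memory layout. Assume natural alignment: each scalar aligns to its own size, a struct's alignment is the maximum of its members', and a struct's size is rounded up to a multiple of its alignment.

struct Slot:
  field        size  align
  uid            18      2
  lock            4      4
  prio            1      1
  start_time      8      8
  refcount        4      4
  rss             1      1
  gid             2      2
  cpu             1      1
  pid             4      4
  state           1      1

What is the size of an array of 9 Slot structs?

576

0..18  uid  (18B, 2-aligned)
18..20  -- padding (2B)
20..24  lock  (4B, 4-aligned)
24..25  prio  (1B, 1-aligned)
25..32  -- padding (7B)
32..40  start_time  (8B, 8-aligned)
40..44  refcount  (4B, 4-aligned)
44..45  rss  (1B, 1-aligned)
45..46  -- padding (1B)
46..48  gid  (2B, 2-aligned)
48..49  cpu  (1B, 1-aligned)
49..52  -- padding (3B)
52..56  pid  (4B, 4-aligned)
56..57  state  (1B, 1-aligned)
57..64  -- tail padding (7B)
sizeof = 64, alignof = 8
array of 9: 9 × 64 = 576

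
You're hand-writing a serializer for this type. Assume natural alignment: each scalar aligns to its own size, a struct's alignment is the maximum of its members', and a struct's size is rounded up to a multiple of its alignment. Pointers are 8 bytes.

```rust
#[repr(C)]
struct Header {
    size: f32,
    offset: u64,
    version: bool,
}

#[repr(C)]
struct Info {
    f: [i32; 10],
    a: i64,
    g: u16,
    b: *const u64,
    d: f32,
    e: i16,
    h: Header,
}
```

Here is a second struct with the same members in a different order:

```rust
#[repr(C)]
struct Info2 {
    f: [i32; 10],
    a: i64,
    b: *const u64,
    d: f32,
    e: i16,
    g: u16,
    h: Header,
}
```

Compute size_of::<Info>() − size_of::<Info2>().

8

Header: size at 0 (size 4, align 4) → ends 4; pad 4 to align 8 for offset; offset at 8 (size 8, align 8) → ends 16; version at 16 (size 1, align 1) → ends 17; tail pad 7 to reach multiple of 8; total 24 bytes, alignment 8
f at 0 (size 40, align 4) → ends 40
a at 40 (size 8, align 8) → ends 48
g at 48 (size 2, align 2) → ends 50
pad 6 to align 8 for b
b at 56 (size 8, align 8) → ends 64
d at 64 (size 4, align 4) → ends 68
e at 68 (size 2, align 2) → ends 70
pad 2 to align 8 for h
h at 72 (size 24, align 8) → ends 96
total 96 bytes, alignment 8
— Info2 —
f at 0 (size 40, align 4) → ends 40
a at 40 (size 8, align 8) → ends 48
b at 48 (size 8, align 8) → ends 56
d at 56 (size 4, align 4) → ends 60
e at 60 (size 2, align 2) → ends 62
g at 62 (size 2, align 2) → ends 64
h at 64 (size 24, align 8) → ends 88
total 88 bytes, alignment 8
96 − 88 = 8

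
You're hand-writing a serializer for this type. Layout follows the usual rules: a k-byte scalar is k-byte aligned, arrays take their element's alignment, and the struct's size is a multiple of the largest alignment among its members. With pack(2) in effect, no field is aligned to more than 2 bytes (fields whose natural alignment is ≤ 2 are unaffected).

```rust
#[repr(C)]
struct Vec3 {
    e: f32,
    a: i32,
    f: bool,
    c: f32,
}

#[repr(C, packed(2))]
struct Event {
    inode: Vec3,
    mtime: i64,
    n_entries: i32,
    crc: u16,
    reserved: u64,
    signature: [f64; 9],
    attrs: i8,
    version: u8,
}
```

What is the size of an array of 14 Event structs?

Vec3: @0: e [4B, align 4] → 4; @4: a [4B, align 4] → 8; @8: f [1B, align 1] → 9; +3 pad (align 4); @12: c [4B, align 4] → 16; size 16, align 4
@0: inode [16B, align 2] → 16
@16: mtime [8B, align 2] → 24
@24: n_entries [4B, align 2] → 28
@28: crc [2B, align 2] → 30
@30: reserved [8B, align 2] → 38
@38: signature [72B, align 2] → 110
@110: attrs [1B, align 1] → 111
@111: version [1B, align 1] → 112
size 112, align 2
array of 14: 14 × 112 = 1568

1568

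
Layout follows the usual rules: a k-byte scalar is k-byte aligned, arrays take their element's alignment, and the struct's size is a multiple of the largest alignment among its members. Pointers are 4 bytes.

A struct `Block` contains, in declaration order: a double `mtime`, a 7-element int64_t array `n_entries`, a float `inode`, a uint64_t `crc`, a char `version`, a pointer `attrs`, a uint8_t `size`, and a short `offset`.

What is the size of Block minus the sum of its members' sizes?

mtime at 0 (size 8, align 8) → ends 8
n_entries at 8 (size 56, align 8) → ends 64
inode at 64 (size 4, align 4) → ends 68
pad 4 to align 8 for crc
crc at 72 (size 8, align 8) → ends 80
version at 80 (size 1, align 1) → ends 81
pad 3 to align 4 for attrs
attrs at 84 (size 4, align 4) → ends 88
size at 88 (size 1, align 1) → ends 89
pad 1 to align 2 for offset
offset at 90 (size 2, align 2) → ends 92
tail pad 4 to reach multiple of 8
total 96 bytes, alignment 8
data bytes 84, size 96 → padding 12

12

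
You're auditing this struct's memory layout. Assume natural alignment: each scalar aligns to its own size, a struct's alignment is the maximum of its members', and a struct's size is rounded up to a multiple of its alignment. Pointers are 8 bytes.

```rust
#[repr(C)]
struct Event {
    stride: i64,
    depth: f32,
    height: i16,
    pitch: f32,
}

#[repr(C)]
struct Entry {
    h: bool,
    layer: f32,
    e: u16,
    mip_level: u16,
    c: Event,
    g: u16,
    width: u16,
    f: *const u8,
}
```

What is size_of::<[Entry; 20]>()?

Event: 0..8  stride  (8B, 8-aligned); 8..12  depth  (4B, 4-aligned); 12..14  height  (2B, 2-aligned); 14..16  -- padding (2B); 16..20  pitch  (4B, 4-aligned); 20..24  -- tail padding (4B); sizeof = 24, alignof = 8
0..1  h  (1B, 1-aligned)
1..4  -- padding (3B)
4..8  layer  (4B, 4-aligned)
8..10  e  (2B, 2-aligned)
10..12  mip_level  (2B, 2-aligned)
12..16  -- padding (4B)
16..40  c  (24B, 8-aligned)
40..42  g  (2B, 2-aligned)
42..44  width  (2B, 2-aligned)
44..48  -- padding (4B)
48..56  f  (8B, 8-aligned)
sizeof = 56, alignof = 8
array of 20: 20 × 56 = 1120

1120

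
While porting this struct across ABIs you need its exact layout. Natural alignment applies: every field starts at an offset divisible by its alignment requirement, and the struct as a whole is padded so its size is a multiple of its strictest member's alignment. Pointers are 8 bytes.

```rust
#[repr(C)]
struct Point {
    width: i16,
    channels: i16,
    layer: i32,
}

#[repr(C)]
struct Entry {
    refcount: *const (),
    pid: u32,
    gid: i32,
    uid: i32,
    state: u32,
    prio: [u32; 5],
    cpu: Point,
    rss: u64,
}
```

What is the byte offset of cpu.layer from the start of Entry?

48

Point: 0..2  width  (2B, 2-aligned); 2..4  channels  (2B, 2-aligned); 4..8  layer  (4B, 4-aligned); sizeof = 8, alignof = 4
0..8  refcount  (8B, 8-aligned)
8..12  pid  (4B, 4-aligned)
12..16  gid  (4B, 4-aligned)
16..20  uid  (4B, 4-aligned)
20..24  state  (4B, 4-aligned)
24..44  prio  (20B, 4-aligned)
44..52  cpu  (8B, 4-aligned)
within Point: layer at 4
44 + 4 = 48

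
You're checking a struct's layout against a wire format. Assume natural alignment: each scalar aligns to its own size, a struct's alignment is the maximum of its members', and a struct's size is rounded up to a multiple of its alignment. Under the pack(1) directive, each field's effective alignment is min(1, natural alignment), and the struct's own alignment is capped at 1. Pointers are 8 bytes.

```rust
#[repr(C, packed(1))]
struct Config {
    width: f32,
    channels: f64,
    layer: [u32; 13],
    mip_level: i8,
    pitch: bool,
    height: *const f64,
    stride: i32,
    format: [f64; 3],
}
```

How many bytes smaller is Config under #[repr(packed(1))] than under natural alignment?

natural layout:
  width at 0 (size 4, align 4) → ends 4
  pad 4 to align 8 for channels
  channels at 8 (size 8, align 8) → ends 16
  layer at 16 (size 52, align 4) → ends 68
  mip_level at 68 (size 1, align 1) → ends 69
  pitch at 69 (size 1, align 1) → ends 70
  pad 2 to align 8 for height
  height at 72 (size 8, align 8) → ends 80
  stride at 80 (size 4, align 4) → ends 84
  pad 4 to align 8 for format
  format at 88 (size 24, align 8) → ends 112
  total 112 bytes, alignment 8
packed(1) layout:
  width at 0 (size 4, align 1) → ends 4
  channels at 4 (size 8, align 1) → ends 12
  layer at 12 (size 52, align 1) → ends 64
  mip_level at 64 (size 1, align 1) → ends 65
  pitch at 65 (size 1, align 1) → ends 66
  height at 66 (size 8, align 1) → ends 74
  stride at 74 (size 4, align 1) → ends 78
  format at 78 (size 24, align 1) → ends 102
  total 102 bytes, alignment 1
112 − 102 = 10

10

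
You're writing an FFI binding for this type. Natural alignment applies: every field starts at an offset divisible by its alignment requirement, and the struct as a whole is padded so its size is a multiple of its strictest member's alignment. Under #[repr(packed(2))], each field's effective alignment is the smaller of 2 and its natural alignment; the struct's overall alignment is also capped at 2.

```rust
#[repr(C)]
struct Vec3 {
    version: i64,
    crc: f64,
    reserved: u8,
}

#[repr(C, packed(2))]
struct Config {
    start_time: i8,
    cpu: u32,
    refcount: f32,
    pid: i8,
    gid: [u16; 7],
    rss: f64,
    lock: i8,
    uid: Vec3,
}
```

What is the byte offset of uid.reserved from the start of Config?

Vec3: version at 0 (size 8, align 8) → ends 8; crc at 8 (size 8, align 8) → ends 16; reserved at 16 (size 1, align 1) → ends 17; tail pad 7 to reach multiple of 8; total 24 bytes, alignment 8
start_time at 0 (size 1, align 1) → ends 1
pad 1 to align 2 for cpu
cpu at 2 (size 4, align 2) → ends 6
refcount at 6 (size 4, align 2) → ends 10
pid at 10 (size 1, align 1) → ends 11
pad 1 to align 2 for gid
gid at 12 (size 14, align 2) → ends 26
rss at 26 (size 8, align 2) → ends 34
lock at 34 (size 1, align 1) → ends 35
pad 1 to align 2 for uid
uid at 36 (size 24, align 2) → ends 60
within Vec3: reserved at 16
36 + 16 = 52

52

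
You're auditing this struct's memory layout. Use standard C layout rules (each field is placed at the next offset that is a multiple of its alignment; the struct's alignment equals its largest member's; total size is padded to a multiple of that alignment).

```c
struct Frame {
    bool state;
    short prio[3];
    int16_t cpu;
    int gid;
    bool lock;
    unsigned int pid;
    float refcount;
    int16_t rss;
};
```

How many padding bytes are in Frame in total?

8

@0: state [1B, align 1] → 1
+1 pad (align 2)
@2: prio [6B, align 2] → 8
@8: cpu [2B, align 2] → 10
+2 pad (align 4)
@12: gid [4B, align 4] → 16
@16: lock [1B, align 1] → 17
+3 pad (align 4)
@20: pid [4B, align 4] → 24
@24: refcount [4B, align 4] → 28
@28: rss [2B, align 2] → 30
+2 tail pad (align 4)
size 32, align 4
data bytes 24, size 32 → padding 8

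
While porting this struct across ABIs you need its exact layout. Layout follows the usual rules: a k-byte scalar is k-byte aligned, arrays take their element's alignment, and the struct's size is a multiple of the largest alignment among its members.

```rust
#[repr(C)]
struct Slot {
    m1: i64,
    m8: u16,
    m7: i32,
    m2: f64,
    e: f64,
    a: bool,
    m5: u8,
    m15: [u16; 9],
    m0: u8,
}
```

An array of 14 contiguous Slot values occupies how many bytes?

784

0..8  m1  (8B, 8-aligned)
8..10  m8  (2B, 2-aligned)
10..12  -- padding (2B)
12..16  m7  (4B, 4-aligned)
16..24  m2  (8B, 8-aligned)
24..32  e  (8B, 8-aligned)
32..33  a  (1B, 1-aligned)
33..34  m5  (1B, 1-aligned)
34..52  m15  (18B, 2-aligned)
52..53  m0  (1B, 1-aligned)
53..56  -- tail padding (3B)
sizeof = 56, alignof = 8
array of 14: 14 × 56 = 784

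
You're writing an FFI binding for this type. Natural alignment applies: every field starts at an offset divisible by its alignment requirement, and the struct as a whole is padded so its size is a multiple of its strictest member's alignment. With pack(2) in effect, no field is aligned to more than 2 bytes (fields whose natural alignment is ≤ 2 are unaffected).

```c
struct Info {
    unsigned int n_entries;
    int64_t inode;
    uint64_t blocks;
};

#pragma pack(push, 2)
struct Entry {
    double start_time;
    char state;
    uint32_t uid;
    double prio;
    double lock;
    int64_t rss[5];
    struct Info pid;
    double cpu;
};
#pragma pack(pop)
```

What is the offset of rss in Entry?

30

Info: 0..4  n_entries  (4B, 4-aligned); 4..8  -- padding (4B); 8..16  inode  (8B, 8-aligned); 16..24  blocks  (8B, 8-aligned); sizeof = 24, alignof = 8
0..8  start_time  (8B, 2-aligned)
8..9  state  (1B, 1-aligned)
9..10  -- padding (1B)
10..14  uid  (4B, 2-aligned)
14..22  prio  (8B, 2-aligned)
22..30  lock  (8B, 2-aligned)
30..70  rss  (40B, 2-aligned)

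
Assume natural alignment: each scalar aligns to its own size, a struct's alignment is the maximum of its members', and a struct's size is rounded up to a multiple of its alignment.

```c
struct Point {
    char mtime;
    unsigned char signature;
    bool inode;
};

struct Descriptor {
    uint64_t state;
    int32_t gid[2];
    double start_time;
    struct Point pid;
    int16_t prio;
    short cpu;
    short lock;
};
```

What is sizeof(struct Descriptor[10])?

Point: @0: mtime [1B, align 1] → 1; @1: signature [1B, align 1] → 2; @2: inode [1B, align 1] → 3; size 3, align 1
@0: state [8B, align 8] → 8
@8: gid [8B, align 4] → 16
@16: start_time [8B, align 8] → 24
@24: pid [3B, align 1] → 27
+1 pad (align 2)
@28: prio [2B, align 2] → 30
@30: cpu [2B, align 2] → 32
@32: lock [2B, align 2] → 34
+6 tail pad (align 8)
size 40, align 8
array of 10: 10 × 40 = 400

400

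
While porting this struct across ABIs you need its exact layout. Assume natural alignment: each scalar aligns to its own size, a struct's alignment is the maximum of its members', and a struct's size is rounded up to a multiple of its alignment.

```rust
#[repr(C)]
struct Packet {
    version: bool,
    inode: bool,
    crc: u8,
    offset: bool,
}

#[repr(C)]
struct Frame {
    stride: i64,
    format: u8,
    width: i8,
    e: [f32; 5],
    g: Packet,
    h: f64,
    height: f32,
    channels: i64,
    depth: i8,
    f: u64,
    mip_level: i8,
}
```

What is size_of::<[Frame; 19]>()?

Packet: 0..1  version  (1B, 1-aligned); 1..2  inode  (1B, 1-aligned); 2..3  crc  (1B, 1-aligned); 3..4  offset  (1B, 1-aligned); sizeof = 4, alignof = 1
0..8  stride  (8B, 8-aligned)
8..9  format  (1B, 1-aligned)
9..10  width  (1B, 1-aligned)
10..12  -- padding (2B)
12..32  e  (20B, 4-aligned)
32..36  g  (4B, 1-aligned)
36..40  -- padding (4B)
40..48  h  (8B, 8-aligned)
48..52  height  (4B, 4-aligned)
52..56  -- padding (4B)
56..64  channels  (8B, 8-aligned)
64..65  depth  (1B, 1-aligned)
65..72  -- padding (7B)
72..80  f  (8B, 8-aligned)
80..81  mip_level  (1B, 1-aligned)
81..88  -- tail padding (7B)
sizeof = 88, alignof = 8
array of 19: 19 × 88 = 1672

1672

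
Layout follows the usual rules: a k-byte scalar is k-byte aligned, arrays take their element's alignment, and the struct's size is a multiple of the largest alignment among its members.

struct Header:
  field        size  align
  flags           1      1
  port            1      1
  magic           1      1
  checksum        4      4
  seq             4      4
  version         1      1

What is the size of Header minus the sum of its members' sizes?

flags at 0 (size 1, align 1) → ends 1
port at 1 (size 1, align 1) → ends 2
magic at 2 (size 1, align 1) → ends 3
pad 1 to align 4 for checksum
checksum at 4 (size 4, align 4) → ends 8
seq at 8 (size 4, align 4) → ends 12
version at 12 (size 1, align 1) → ends 13
tail pad 3 to reach multiple of 4
total 16 bytes, alignment 4
data bytes 12, size 16 → padding 4

4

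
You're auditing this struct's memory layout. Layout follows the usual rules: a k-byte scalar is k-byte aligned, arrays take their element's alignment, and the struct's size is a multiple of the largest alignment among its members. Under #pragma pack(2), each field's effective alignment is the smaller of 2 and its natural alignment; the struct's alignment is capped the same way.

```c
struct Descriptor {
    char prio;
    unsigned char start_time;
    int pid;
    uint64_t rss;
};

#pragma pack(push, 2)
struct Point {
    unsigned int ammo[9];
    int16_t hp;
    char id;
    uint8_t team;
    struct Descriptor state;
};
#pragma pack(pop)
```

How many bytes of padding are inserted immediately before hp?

Descriptor: 0..1  prio  (1B, 1-aligned); 1..2  start_time  (1B, 1-aligned); 2..4  -- padding (2B); 4..8  pid  (4B, 4-aligned); 8..16  rss  (8B, 8-aligned); sizeof = 16, alignof = 8
0..36  ammo  (36B, 2-aligned)
36..38  hp  (2B, 2-aligned)

0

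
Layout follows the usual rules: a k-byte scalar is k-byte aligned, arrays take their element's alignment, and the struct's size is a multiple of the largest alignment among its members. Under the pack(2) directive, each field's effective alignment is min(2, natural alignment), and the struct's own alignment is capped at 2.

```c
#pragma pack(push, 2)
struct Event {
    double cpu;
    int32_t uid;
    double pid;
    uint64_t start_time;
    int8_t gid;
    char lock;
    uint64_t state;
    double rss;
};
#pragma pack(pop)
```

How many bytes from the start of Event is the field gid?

28

@0: cpu [8B, align 2] → 8
@8: uid [4B, align 2] → 12
@12: pid [8B, align 2] → 20
@20: start_time [8B, align 2] → 28
@28: gid [1B, align 1] → 29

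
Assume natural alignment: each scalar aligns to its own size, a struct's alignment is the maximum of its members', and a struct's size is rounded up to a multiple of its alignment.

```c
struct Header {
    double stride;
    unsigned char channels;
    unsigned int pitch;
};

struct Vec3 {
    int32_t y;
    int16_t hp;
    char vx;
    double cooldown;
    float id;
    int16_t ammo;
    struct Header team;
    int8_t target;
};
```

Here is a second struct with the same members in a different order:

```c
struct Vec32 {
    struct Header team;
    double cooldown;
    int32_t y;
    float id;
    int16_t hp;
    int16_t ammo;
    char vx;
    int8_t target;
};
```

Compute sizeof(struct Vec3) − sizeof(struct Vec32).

Header: 0..8  stride  (8B, 8-aligned); 8..9  channels  (1B, 1-aligned); 9..12  -- padding (3B); 12..16  pitch  (4B, 4-aligned); sizeof = 16, alignof = 8
0..4  y  (4B, 4-aligned)
4..6  hp  (2B, 2-aligned)
6..7  vx  (1B, 1-aligned)
7..8  -- padding (1B)
8..16  cooldown  (8B, 8-aligned)
16..20  id  (4B, 4-aligned)
20..22  ammo  (2B, 2-aligned)
22..24  -- padding (2B)
24..40  team  (16B, 8-aligned)
40..41  target  (1B, 1-aligned)
41..48  -- tail padding (7B)
sizeof = 48, alignof = 8
— Vec32 —
0..16  team  (16B, 8-aligned)
16..24  cooldown  (8B, 8-aligned)
24..28  y  (4B, 4-aligned)
28..32  id  (4B, 4-aligned)
32..34  hp  (2B, 2-aligned)
34..36  ammo  (2B, 2-aligned)
36..37  vx  (1B, 1-aligned)
37..38  target  (1B, 1-aligned)
38..40  -- tail padding (2B)
sizeof = 40, alignof = 8
48 − 40 = 8

8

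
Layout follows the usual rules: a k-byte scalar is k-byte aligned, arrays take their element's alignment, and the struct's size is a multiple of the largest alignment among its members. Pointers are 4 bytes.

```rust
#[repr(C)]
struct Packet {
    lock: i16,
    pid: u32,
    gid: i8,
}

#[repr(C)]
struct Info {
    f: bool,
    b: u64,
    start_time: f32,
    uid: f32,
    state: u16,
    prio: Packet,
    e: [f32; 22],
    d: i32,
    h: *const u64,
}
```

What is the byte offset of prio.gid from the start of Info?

36

Packet: @0: lock [2B, align 2] → 2; +2 pad (align 4); @4: pid [4B, align 4] → 8; @8: gid [1B, align 1] → 9; +3 tail pad (align 4); size 12, align 4
@0: f [1B, align 1] → 1
+7 pad (align 8)
@8: b [8B, align 8] → 16
@16: start_time [4B, align 4] → 20
@20: uid [4B, align 4] → 24
@24: state [2B, align 2] → 26
+2 pad (align 4)
@28: prio [12B, align 4] → 40
within Packet: gid at 8
28 + 8 = 36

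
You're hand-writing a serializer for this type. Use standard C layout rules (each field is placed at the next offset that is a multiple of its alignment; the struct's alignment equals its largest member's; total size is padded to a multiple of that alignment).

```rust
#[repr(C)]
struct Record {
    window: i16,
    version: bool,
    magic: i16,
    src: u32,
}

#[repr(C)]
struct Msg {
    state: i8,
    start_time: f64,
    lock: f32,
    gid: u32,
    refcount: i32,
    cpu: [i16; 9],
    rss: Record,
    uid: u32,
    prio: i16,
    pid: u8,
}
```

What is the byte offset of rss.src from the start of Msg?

Record: window at 0 (size 2, align 2) → ends 2; version at 2 (size 1, align 1) → ends 3; pad 1 to align 2 for magic; magic at 4 (size 2, align 2) → ends 6; pad 2 to align 4 for src; src at 8 (size 4, align 4) → ends 12; total 12 bytes, alignment 4
state at 0 (size 1, align 1) → ends 1
pad 7 to align 8 for start_time
start_time at 8 (size 8, align 8) → ends 16
lock at 16 (size 4, align 4) → ends 20
gid at 20 (size 4, align 4) → ends 24
refcount at 24 (size 4, align 4) → ends 28
cpu at 28 (size 18, align 2) → ends 46
pad 2 to align 4 for rss
rss at 48 (size 12, align 4) → ends 60
within Record: src at 8
48 + 8 = 56

56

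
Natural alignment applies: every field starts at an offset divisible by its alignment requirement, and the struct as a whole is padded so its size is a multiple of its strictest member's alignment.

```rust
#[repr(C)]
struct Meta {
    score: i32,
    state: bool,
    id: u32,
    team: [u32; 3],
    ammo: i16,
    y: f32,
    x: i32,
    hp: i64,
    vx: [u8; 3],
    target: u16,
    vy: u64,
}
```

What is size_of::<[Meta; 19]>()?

@0: score [4B, align 4] → 4
@4: state [1B, align 1] → 5
+3 pad (align 4)
@8: id [4B, align 4] → 12
@12: team [12B, align 4] → 24
@24: ammo [2B, align 2] → 26
+2 pad (align 4)
@28: y [4B, align 4] → 32
@32: x [4B, align 4] → 36
+4 pad (align 8)
@40: hp [8B, align 8] → 48
@48: vx [3B, align 1] → 51
+1 pad (align 2)
@52: target [2B, align 2] → 54
+2 pad (align 8)
@56: vy [8B, align 8] → 64
size 64, align 8
array of 19: 19 × 64 = 1216

1216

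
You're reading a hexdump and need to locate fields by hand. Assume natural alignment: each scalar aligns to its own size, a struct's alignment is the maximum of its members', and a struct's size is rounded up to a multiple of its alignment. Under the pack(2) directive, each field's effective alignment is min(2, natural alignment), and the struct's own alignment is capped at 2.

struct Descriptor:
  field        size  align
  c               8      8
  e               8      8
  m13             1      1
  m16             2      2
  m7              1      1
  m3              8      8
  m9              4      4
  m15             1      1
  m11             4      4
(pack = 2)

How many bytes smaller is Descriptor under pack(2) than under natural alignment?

natural layout:
  c at 0 (size 8, align 8) → ends 8
  e at 8 (size 8, align 8) → ends 16
  m13 at 16 (size 1, align 1) → ends 17
  pad 1 to align 2 for m16
  m16 at 18 (size 2, align 2) → ends 20
  m7 at 20 (size 1, align 1) → ends 21
  pad 3 to align 8 for m3
  m3 at 24 (size 8, align 8) → ends 32
  m9 at 32 (size 4, align 4) → ends 36
  m15 at 36 (size 1, align 1) → ends 37
  pad 3 to align 4 for m11
  m11 at 40 (size 4, align 4) → ends 44
  tail pad 4 to reach multiple of 8
  total 48 bytes, alignment 8
packed(2) layout:
  c at 0 (size 8, align 2) → ends 8
  e at 8 (size 8, align 2) → ends 16
  m13 at 16 (size 1, align 1) → ends 17
  pad 1 to align 2 for m16
  m16 at 18 (size 2, align 2) → ends 20
  m7 at 20 (size 1, align 1) → ends 21
  pad 1 to align 2 for m3
  m3 at 22 (size 8, align 2) → ends 30
  m9 at 30 (size 4, align 2) → ends 34
  m15 at 34 (size 1, align 1) → ends 35
  pad 1 to align 2 for m11
  m11 at 36 (size 4, align 2) → ends 40
  total 40 bytes, alignment 2
48 − 40 = 8

8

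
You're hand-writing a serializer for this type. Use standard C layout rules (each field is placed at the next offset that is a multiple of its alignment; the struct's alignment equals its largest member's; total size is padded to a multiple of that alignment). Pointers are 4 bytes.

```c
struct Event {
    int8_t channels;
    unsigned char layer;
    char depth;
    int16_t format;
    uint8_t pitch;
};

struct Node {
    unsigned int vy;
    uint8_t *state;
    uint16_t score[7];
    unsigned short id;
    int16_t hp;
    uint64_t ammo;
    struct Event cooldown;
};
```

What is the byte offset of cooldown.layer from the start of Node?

Event: channels at 0 (size 1, align 1) → ends 1; layer at 1 (size 1, align 1) → ends 2; depth at 2 (size 1, align 1) → ends 3; pad 1 to align 2 for format; format at 4 (size 2, align 2) → ends 6; pitch at 6 (size 1, align 1) → ends 7; tail pad 1 to reach multiple of 2; total 8 bytes, alignment 2
vy at 0 (size 4, align 4) → ends 4
state at 4 (size 4, align 4) → ends 8
score at 8 (size 14, align 2) → ends 22
id at 22 (size 2, align 2) → ends 24
hp at 24 (size 2, align 2) → ends 26
pad 6 to align 8 for ammo
ammo at 32 (size 8, align 8) → ends 40
cooldown at 40 (size 8, align 2) → ends 48
within Event: layer at 1
40 + 1 = 41

41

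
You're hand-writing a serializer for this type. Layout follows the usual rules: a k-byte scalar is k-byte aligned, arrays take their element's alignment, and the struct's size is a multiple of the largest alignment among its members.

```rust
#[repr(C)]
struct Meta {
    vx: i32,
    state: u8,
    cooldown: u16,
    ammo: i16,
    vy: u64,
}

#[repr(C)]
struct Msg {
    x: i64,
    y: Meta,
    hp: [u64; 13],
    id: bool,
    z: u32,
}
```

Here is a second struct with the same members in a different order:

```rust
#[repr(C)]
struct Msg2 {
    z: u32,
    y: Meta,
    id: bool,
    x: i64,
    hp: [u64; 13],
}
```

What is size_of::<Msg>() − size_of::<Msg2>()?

-8

Meta: @0: vx [4B, align 4] → 4; @4: state [1B, align 1] → 5; +1 pad (align 2); @6: cooldown [2B, align 2] → 8; @8: ammo [2B, align 2] → 10; +6 pad (align 8); @16: vy [8B, align 8] → 24; size 24, align 8
@0: x [8B, align 8] → 8
@8: y [24B, align 8] → 32
@32: hp [104B, align 8] → 136
@136: id [1B, align 1] → 137
+3 pad (align 4)
@140: z [4B, align 4] → 144
size 144, align 8
— Msg2 —
@0: z [4B, align 4] → 4
+4 pad (align 8)
@8: y [24B, align 8] → 32
@32: id [1B, align 1] → 33
+7 pad (align 8)
@40: x [8B, align 8] → 48
@48: hp [104B, align 8] → 152
size 152, align 8
144 − 152 = -8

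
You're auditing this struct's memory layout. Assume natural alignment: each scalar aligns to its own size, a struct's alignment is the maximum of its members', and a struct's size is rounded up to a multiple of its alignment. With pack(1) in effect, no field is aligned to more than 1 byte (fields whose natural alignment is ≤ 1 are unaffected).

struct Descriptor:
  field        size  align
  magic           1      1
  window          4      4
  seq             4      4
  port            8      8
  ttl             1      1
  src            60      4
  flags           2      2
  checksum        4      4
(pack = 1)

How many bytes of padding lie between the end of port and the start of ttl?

0

magic at 0 (size 1, align 1) → ends 1
window at 1 (size 4, align 1) → ends 5
seq at 5 (size 4, align 1) → ends 9
port at 9 (size 8, align 1) → ends 17
ttl at 17 (size 1, align 1) → ends 18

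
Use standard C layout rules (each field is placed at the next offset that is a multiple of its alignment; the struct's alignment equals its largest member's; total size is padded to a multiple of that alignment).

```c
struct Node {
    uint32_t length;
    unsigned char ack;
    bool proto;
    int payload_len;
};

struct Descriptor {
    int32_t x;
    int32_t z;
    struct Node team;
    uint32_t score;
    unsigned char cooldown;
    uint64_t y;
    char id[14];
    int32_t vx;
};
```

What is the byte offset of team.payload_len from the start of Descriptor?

Node: 0..4  length  (4B, 4-aligned); 4..5  ack  (1B, 1-aligned); 5..6  proto  (1B, 1-aligned); 6..8  -- padding (2B); 8..12  payload_len  (4B, 4-aligned); sizeof = 12, alignof = 4
0..4  x  (4B, 4-aligned)
4..8  z  (4B, 4-aligned)
8..20  team  (12B, 4-aligned)
within Node: payload_len at 8
8 + 8 = 16

16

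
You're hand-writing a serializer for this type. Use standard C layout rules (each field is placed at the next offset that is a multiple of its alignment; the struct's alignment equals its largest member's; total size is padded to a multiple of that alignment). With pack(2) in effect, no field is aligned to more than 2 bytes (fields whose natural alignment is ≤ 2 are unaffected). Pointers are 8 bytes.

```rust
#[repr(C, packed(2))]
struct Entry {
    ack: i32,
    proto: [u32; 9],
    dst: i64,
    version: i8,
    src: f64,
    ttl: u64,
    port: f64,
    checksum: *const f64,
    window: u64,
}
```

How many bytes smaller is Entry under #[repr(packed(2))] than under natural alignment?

6

natural layout:
  ack at 0 (size 4, align 4) → ends 4
  proto at 4 (size 36, align 4) → ends 40
  dst at 40 (size 8, align 8) → ends 48
  version at 48 (size 1, align 1) → ends 49
  pad 7 to align 8 for src
  src at 56 (size 8, align 8) → ends 64
  ttl at 64 (size 8, align 8) → ends 72
  port at 72 (size 8, align 8) → ends 80
  checksum at 80 (size 8, align 8) → ends 88
  window at 88 (size 8, align 8) → ends 96
  total 96 bytes, alignment 8
packed(2) layout:
  ack at 0 (size 4, align 2) → ends 4
  proto at 4 (size 36, align 2) → ends 40
  dst at 40 (size 8, align 2) → ends 48
  version at 48 (size 1, align 1) → ends 49
  pad 1 to align 2 for src
  src at 50 (size 8, align 2) → ends 58
  ttl at 58 (size 8, align 2) → ends 66
  port at 66 (size 8, align 2) → ends 74
  checksum at 74 (size 8, align 2) → ends 82
  window at 82 (size 8, align 2) → ends 90
  total 90 bytes, alignment 2
96 − 90 = 6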